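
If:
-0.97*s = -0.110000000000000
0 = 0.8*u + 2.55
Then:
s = 0.11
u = -3.19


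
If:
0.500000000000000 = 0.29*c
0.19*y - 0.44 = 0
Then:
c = 1.72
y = 2.32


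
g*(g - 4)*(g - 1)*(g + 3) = g^4 - 2*g^3 - 11*g^2 + 12*g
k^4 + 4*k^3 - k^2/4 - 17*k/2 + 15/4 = (k - 1)*(k - 1/2)*(k + 5/2)*(k + 3)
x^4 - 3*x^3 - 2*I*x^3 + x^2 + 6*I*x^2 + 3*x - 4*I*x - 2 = (x - 2)*(x - 1)*(x - I)^2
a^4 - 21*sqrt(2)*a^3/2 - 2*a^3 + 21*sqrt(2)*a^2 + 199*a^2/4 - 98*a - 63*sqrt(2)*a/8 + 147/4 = (a - 3/2)*(a - 1/2)*(a - 7*sqrt(2))*(a - 7*sqrt(2)/2)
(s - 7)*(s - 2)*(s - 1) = s^3 - 10*s^2 + 23*s - 14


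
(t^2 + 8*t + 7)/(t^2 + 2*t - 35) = (t + 1)/(t - 5)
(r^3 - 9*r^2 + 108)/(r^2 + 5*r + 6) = (r^2 - 12*r + 36)/(r + 2)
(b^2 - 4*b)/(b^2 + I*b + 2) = b*(b - 4)/(b^2 + I*b + 2)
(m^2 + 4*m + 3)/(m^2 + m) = (m + 3)/m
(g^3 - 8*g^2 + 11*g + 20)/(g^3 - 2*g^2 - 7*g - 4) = (g - 5)/(g + 1)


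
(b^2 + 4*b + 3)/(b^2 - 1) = (b + 3)/(b - 1)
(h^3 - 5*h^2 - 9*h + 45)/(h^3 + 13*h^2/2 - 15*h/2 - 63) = 2*(h^2 - 2*h - 15)/(2*h^2 + 19*h + 42)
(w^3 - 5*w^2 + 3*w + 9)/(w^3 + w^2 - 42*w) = (w^3 - 5*w^2 + 3*w + 9)/(w*(w^2 + w - 42))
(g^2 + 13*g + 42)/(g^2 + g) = (g^2 + 13*g + 42)/(g*(g + 1))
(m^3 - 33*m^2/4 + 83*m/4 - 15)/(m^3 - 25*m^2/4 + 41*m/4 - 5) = (m - 3)/(m - 1)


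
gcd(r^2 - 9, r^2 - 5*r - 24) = r + 3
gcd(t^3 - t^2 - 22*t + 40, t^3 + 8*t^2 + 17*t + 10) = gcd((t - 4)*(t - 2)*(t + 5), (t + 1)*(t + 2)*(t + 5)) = t + 5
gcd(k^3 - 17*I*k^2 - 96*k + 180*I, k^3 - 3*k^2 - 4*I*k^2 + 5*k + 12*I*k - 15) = k - 5*I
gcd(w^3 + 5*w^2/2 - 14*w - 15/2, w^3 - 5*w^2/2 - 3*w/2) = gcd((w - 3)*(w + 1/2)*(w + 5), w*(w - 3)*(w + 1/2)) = w^2 - 5*w/2 - 3/2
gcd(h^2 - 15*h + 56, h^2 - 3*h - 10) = 1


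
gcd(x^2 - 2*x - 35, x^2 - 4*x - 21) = x - 7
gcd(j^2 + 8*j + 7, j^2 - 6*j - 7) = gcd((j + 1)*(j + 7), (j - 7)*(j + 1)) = j + 1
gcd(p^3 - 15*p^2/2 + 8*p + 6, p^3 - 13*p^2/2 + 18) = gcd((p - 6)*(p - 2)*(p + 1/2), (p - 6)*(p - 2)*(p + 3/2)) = p^2 - 8*p + 12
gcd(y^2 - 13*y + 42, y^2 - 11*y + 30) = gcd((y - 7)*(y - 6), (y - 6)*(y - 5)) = y - 6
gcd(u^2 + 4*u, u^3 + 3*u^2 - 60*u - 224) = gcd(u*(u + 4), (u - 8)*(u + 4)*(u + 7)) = u + 4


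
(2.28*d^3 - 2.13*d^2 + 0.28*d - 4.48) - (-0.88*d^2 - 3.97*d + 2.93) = 2.28*d^3 - 1.25*d^2 + 4.25*d - 7.41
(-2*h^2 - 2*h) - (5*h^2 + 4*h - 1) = -7*h^2 - 6*h + 1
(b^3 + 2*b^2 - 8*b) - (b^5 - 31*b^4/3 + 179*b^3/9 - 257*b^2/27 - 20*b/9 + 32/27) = -b^5 + 31*b^4/3 - 170*b^3/9 + 311*b^2/27 - 52*b/9 - 32/27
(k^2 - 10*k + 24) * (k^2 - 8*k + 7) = k^4 - 18*k^3 + 111*k^2 - 262*k + 168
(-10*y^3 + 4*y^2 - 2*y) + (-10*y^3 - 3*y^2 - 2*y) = -20*y^3 + y^2 - 4*y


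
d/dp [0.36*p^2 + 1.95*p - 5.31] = 0.72*p + 1.95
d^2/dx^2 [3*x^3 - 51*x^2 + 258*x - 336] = 18*x - 102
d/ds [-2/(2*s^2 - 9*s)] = 2*(4*s - 9)/(s^2*(2*s - 9)^2)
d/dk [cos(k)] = -sin(k)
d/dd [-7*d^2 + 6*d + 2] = 6 - 14*d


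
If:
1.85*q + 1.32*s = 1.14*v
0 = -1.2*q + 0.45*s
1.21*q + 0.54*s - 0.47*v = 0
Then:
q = 0.00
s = 0.00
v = 0.00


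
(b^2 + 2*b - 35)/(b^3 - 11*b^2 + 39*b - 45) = (b + 7)/(b^2 - 6*b + 9)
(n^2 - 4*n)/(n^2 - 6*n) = (n - 4)/(n - 6)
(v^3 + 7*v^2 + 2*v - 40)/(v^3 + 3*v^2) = (v^3 + 7*v^2 + 2*v - 40)/(v^2*(v + 3))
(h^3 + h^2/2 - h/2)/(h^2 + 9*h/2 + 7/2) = h*(2*h - 1)/(2*h + 7)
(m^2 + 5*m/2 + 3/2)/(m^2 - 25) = (2*m^2 + 5*m + 3)/(2*(m^2 - 25))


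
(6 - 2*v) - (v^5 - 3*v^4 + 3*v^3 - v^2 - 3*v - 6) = -v^5 + 3*v^4 - 3*v^3 + v^2 + v + 12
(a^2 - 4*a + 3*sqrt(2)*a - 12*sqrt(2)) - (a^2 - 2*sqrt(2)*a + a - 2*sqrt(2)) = -5*a + 5*sqrt(2)*a - 10*sqrt(2)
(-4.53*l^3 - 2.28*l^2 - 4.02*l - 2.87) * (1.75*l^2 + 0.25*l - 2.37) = -7.9275*l^5 - 5.1225*l^4 + 3.1311*l^3 - 0.6239*l^2 + 8.8099*l + 6.8019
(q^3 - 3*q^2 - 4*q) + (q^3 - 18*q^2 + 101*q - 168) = 2*q^3 - 21*q^2 + 97*q - 168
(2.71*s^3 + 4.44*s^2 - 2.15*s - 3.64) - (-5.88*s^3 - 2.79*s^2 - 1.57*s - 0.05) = 8.59*s^3 + 7.23*s^2 - 0.58*s - 3.59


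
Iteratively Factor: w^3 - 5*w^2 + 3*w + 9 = (w - 3)*(w^2 - 2*w - 3) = (w - 3)^2*(w + 1)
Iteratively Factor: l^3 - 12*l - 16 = (l + 2)*(l^2 - 2*l - 8) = (l - 4)*(l + 2)*(l + 2)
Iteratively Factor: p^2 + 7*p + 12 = (p + 3)*(p + 4)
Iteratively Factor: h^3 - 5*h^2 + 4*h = (h - 4)*(h^2 - h) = h*(h - 4)*(h - 1)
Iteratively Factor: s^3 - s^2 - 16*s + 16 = (s - 4)*(s^2 + 3*s - 4) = (s - 4)*(s - 1)*(s + 4)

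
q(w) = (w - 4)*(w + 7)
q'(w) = 2*w + 3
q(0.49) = -26.29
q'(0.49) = 3.98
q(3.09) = -9.18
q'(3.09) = 9.18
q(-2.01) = -29.99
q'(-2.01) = -1.02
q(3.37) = -6.53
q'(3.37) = 9.74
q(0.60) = -25.84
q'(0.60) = 4.20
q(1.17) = -23.12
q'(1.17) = 5.34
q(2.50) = -14.25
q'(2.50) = 8.00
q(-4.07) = -23.65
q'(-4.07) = -5.14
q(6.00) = 26.00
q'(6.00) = 15.00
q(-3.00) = -28.00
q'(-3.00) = -3.00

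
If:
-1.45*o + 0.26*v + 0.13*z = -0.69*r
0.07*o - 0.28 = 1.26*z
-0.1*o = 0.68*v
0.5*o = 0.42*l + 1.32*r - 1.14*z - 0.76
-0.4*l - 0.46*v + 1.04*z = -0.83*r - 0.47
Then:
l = 0.87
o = 0.04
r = 0.12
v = -0.01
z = -0.22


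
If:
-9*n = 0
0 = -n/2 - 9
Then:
No Solution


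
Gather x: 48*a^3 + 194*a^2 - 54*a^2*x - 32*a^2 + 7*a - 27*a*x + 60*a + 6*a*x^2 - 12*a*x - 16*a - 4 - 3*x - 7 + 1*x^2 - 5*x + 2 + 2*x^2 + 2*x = 48*a^3 + 162*a^2 + 51*a + x^2*(6*a + 3) + x*(-54*a^2 - 39*a - 6) - 9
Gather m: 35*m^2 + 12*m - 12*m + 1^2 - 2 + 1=35*m^2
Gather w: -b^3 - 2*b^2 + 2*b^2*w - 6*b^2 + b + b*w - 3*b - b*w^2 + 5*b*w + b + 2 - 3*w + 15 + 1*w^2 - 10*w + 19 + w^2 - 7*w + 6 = -b^3 - 8*b^2 - b + w^2*(2 - b) + w*(2*b^2 + 6*b - 20) + 42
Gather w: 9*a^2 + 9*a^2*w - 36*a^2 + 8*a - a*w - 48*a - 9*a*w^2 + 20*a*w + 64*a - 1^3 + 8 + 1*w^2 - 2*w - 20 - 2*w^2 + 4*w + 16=-27*a^2 + 24*a + w^2*(-9*a - 1) + w*(9*a^2 + 19*a + 2) + 3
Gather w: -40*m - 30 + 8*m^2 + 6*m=8*m^2 - 34*m - 30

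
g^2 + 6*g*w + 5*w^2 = (g + w)*(g + 5*w)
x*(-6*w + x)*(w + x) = -6*w^2*x - 5*w*x^2 + x^3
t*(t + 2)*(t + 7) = t^3 + 9*t^2 + 14*t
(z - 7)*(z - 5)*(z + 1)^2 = z^4 - 10*z^3 + 12*z^2 + 58*z + 35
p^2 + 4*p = p*(p + 4)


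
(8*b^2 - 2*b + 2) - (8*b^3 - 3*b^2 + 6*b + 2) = -8*b^3 + 11*b^2 - 8*b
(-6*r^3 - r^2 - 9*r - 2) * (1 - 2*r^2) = 12*r^5 + 2*r^4 + 12*r^3 + 3*r^2 - 9*r - 2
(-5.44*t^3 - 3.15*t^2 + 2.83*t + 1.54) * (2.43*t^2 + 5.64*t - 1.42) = -13.2192*t^5 - 38.3361*t^4 - 3.1643*t^3 + 24.1764*t^2 + 4.667*t - 2.1868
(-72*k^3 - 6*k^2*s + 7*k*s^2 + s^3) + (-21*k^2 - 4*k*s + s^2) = -72*k^3 - 6*k^2*s - 21*k^2 + 7*k*s^2 - 4*k*s + s^3 + s^2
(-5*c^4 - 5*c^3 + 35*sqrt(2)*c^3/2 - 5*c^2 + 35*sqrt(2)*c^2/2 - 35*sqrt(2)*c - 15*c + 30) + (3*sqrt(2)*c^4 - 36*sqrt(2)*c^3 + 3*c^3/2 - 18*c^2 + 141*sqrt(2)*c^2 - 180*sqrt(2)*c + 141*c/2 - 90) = -5*c^4 + 3*sqrt(2)*c^4 - 37*sqrt(2)*c^3/2 - 7*c^3/2 - 23*c^2 + 317*sqrt(2)*c^2/2 - 215*sqrt(2)*c + 111*c/2 - 60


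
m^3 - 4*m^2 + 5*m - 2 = (m - 2)*(m - 1)^2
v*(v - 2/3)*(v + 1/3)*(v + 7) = v^4 + 20*v^3/3 - 23*v^2/9 - 14*v/9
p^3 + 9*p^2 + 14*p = p*(p + 2)*(p + 7)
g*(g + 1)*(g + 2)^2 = g^4 + 5*g^3 + 8*g^2 + 4*g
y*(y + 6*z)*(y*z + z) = y^3*z + 6*y^2*z^2 + y^2*z + 6*y*z^2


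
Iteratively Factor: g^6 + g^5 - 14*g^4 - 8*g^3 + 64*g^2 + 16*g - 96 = (g - 2)*(g^5 + 3*g^4 - 8*g^3 - 24*g^2 + 16*g + 48) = (g - 2)*(g + 2)*(g^4 + g^3 - 10*g^2 - 4*g + 24) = (g - 2)*(g + 2)*(g + 3)*(g^3 - 2*g^2 - 4*g + 8) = (g - 2)^2*(g + 2)*(g + 3)*(g^2 - 4) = (g - 2)^2*(g + 2)^2*(g + 3)*(g - 2)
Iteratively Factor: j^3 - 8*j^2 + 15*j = (j - 3)*(j^2 - 5*j) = j*(j - 3)*(j - 5)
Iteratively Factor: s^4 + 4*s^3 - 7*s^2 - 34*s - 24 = (s - 3)*(s^3 + 7*s^2 + 14*s + 8) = (s - 3)*(s + 2)*(s^2 + 5*s + 4) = (s - 3)*(s + 1)*(s + 2)*(s + 4)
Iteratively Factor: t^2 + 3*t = (t + 3)*(t)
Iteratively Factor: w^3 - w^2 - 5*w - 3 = (w - 3)*(w^2 + 2*w + 1) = (w - 3)*(w + 1)*(w + 1)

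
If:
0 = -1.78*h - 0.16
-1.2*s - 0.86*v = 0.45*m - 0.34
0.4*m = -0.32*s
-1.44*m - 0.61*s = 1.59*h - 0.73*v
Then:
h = -0.09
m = -2.02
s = 2.52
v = -2.07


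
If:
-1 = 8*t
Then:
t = -1/8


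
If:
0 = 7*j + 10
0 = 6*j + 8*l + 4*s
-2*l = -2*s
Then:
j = -10/7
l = 5/7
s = 5/7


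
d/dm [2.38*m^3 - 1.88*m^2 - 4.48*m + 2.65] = 7.14*m^2 - 3.76*m - 4.48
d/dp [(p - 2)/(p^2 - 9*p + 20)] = (p^2 - 9*p - (p - 2)*(2*p - 9) + 20)/(p^2 - 9*p + 20)^2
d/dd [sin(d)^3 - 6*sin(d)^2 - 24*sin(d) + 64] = 3*(sin(d)^2 - 4*sin(d) - 8)*cos(d)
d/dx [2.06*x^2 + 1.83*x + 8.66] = 4.12*x + 1.83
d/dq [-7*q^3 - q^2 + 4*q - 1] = -21*q^2 - 2*q + 4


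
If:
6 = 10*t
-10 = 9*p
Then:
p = -10/9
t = 3/5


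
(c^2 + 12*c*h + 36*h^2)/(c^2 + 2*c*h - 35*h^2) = (c^2 + 12*c*h + 36*h^2)/(c^2 + 2*c*h - 35*h^2)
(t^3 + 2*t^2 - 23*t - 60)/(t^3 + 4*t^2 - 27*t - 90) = (t + 4)/(t + 6)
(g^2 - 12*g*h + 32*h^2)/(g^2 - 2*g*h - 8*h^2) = (g - 8*h)/(g + 2*h)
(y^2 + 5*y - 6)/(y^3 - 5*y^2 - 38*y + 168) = (y - 1)/(y^2 - 11*y + 28)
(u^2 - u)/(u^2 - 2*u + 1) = u/(u - 1)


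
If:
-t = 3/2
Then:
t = -3/2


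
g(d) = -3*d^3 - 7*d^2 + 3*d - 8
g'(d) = -9*d^2 - 14*d + 3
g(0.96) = -14.23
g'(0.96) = -18.73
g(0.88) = -12.83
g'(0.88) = -16.29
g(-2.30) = -15.43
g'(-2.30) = -12.41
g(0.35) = -7.94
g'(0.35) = -3.00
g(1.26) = -21.33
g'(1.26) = -28.93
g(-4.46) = 105.53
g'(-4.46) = -113.58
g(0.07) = -7.83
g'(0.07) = 1.98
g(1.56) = -31.74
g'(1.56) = -40.74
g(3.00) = -143.00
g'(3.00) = -120.00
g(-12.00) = 4132.00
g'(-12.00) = -1125.00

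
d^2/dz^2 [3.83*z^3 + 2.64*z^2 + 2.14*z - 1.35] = 22.98*z + 5.28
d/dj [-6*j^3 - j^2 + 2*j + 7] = -18*j^2 - 2*j + 2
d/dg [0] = 0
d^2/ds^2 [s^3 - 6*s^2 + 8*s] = 6*s - 12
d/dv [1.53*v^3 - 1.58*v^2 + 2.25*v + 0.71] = 4.59*v^2 - 3.16*v + 2.25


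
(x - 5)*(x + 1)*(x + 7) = x^3 + 3*x^2 - 33*x - 35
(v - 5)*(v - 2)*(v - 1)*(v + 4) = v^4 - 4*v^3 - 15*v^2 + 58*v - 40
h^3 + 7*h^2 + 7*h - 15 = (h - 1)*(h + 3)*(h + 5)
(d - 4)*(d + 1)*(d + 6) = d^3 + 3*d^2 - 22*d - 24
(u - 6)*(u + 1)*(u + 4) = u^3 - u^2 - 26*u - 24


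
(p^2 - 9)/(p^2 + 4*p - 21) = (p + 3)/(p + 7)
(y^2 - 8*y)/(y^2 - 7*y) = (y - 8)/(y - 7)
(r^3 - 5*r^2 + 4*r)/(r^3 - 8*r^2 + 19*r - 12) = r/(r - 3)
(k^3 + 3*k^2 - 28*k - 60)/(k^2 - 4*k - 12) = (k^2 + k - 30)/(k - 6)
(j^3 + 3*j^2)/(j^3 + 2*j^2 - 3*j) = j/(j - 1)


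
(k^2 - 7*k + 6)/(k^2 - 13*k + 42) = (k - 1)/(k - 7)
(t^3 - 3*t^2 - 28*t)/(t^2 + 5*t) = (t^2 - 3*t - 28)/(t + 5)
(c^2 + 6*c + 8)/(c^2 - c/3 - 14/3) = 3*(c + 4)/(3*c - 7)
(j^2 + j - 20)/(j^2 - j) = (j^2 + j - 20)/(j*(j - 1))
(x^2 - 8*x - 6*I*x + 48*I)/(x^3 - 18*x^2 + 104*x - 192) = (x - 6*I)/(x^2 - 10*x + 24)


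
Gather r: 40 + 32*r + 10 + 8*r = 40*r + 50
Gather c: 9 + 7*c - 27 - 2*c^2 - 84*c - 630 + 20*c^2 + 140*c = 18*c^2 + 63*c - 648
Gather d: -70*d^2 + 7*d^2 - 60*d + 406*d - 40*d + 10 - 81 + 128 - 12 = -63*d^2 + 306*d + 45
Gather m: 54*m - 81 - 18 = 54*m - 99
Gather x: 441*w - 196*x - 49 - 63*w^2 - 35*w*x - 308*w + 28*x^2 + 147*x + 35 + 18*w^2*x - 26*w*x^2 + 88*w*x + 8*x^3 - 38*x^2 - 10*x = -63*w^2 + 133*w + 8*x^3 + x^2*(-26*w - 10) + x*(18*w^2 + 53*w - 59) - 14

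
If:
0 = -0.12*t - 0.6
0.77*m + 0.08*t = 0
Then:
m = 0.52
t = -5.00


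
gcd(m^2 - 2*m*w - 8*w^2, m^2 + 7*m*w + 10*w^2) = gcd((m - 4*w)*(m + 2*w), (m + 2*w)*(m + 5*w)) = m + 2*w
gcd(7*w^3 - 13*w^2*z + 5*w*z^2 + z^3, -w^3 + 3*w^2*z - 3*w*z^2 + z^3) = w^2 - 2*w*z + z^2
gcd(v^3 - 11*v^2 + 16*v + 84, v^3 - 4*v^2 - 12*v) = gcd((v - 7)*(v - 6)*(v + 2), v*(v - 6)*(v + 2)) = v^2 - 4*v - 12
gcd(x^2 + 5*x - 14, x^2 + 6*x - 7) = x + 7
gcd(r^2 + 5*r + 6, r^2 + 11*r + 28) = 1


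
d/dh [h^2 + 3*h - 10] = 2*h + 3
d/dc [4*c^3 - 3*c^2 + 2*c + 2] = 12*c^2 - 6*c + 2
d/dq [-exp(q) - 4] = -exp(q)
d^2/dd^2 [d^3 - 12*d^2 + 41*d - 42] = 6*d - 24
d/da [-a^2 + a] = 1 - 2*a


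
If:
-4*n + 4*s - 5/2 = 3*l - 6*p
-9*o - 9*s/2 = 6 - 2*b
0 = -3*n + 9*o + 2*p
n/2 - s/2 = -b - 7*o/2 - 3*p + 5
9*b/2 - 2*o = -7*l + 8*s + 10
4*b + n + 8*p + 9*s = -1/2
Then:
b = -59025/48239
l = 54333/96478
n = 59143/96478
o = -23797/96478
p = 195801/96478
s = -66755/48239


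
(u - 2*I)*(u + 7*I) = u^2 + 5*I*u + 14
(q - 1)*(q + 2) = q^2 + q - 2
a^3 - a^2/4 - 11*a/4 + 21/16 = (a - 3/2)*(a - 1/2)*(a + 7/4)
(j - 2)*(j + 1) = j^2 - j - 2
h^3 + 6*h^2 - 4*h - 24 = (h - 2)*(h + 2)*(h + 6)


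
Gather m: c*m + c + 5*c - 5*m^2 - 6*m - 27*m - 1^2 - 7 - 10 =6*c - 5*m^2 + m*(c - 33) - 18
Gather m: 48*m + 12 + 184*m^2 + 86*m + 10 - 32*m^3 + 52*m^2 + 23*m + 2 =-32*m^3 + 236*m^2 + 157*m + 24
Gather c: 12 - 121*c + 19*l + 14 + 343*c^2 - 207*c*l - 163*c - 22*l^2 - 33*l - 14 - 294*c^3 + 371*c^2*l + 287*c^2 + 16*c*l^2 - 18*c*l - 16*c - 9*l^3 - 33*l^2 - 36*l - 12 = -294*c^3 + c^2*(371*l + 630) + c*(16*l^2 - 225*l - 300) - 9*l^3 - 55*l^2 - 50*l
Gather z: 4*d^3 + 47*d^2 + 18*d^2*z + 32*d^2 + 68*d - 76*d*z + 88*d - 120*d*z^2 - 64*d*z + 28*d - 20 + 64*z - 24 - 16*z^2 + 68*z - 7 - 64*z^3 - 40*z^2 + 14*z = 4*d^3 + 79*d^2 + 184*d - 64*z^3 + z^2*(-120*d - 56) + z*(18*d^2 - 140*d + 146) - 51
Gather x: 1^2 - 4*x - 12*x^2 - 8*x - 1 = -12*x^2 - 12*x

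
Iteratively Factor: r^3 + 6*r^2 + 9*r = (r + 3)*(r^2 + 3*r) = r*(r + 3)*(r + 3)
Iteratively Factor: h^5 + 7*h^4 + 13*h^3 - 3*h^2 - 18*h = (h + 2)*(h^4 + 5*h^3 + 3*h^2 - 9*h) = (h - 1)*(h + 2)*(h^3 + 6*h^2 + 9*h) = (h - 1)*(h + 2)*(h + 3)*(h^2 + 3*h) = h*(h - 1)*(h + 2)*(h + 3)*(h + 3)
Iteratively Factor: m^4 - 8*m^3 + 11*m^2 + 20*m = (m)*(m^3 - 8*m^2 + 11*m + 20) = m*(m - 5)*(m^2 - 3*m - 4) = m*(m - 5)*(m + 1)*(m - 4)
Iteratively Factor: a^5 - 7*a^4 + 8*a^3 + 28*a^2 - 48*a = (a - 4)*(a^4 - 3*a^3 - 4*a^2 + 12*a) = (a - 4)*(a + 2)*(a^3 - 5*a^2 + 6*a) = (a - 4)*(a - 3)*(a + 2)*(a^2 - 2*a) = (a - 4)*(a - 3)*(a - 2)*(a + 2)*(a)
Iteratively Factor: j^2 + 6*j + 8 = (j + 4)*(j + 2)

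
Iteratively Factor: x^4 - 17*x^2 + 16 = (x - 4)*(x^3 + 4*x^2 - x - 4) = (x - 4)*(x + 1)*(x^2 + 3*x - 4) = (x - 4)*(x + 1)*(x + 4)*(x - 1)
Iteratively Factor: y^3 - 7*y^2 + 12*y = (y)*(y^2 - 7*y + 12) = y*(y - 4)*(y - 3)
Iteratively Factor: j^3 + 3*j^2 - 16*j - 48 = (j + 4)*(j^2 - j - 12) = (j - 4)*(j + 4)*(j + 3)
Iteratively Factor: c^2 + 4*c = (c)*(c + 4)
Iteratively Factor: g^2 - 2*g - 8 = (g + 2)*(g - 4)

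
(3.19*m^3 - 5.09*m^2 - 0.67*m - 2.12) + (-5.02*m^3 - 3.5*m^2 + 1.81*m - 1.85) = -1.83*m^3 - 8.59*m^2 + 1.14*m - 3.97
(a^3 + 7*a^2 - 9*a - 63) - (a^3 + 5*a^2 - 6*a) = 2*a^2 - 3*a - 63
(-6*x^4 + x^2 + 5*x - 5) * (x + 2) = -6*x^5 - 12*x^4 + x^3 + 7*x^2 + 5*x - 10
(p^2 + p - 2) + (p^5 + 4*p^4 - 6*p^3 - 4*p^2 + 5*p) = p^5 + 4*p^4 - 6*p^3 - 3*p^2 + 6*p - 2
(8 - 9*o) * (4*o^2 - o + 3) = -36*o^3 + 41*o^2 - 35*o + 24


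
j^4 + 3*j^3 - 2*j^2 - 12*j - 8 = (j - 2)*(j + 1)*(j + 2)^2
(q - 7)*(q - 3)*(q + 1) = q^3 - 9*q^2 + 11*q + 21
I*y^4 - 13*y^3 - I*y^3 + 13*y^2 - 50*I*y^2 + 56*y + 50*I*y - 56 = (y + 2*I)*(y + 4*I)*(y + 7*I)*(I*y - I)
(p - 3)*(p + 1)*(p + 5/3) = p^3 - p^2/3 - 19*p/3 - 5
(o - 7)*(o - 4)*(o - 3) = o^3 - 14*o^2 + 61*o - 84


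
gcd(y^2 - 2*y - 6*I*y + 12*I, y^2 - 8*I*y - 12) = y - 6*I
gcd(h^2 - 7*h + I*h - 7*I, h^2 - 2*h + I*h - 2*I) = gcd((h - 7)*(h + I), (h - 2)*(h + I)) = h + I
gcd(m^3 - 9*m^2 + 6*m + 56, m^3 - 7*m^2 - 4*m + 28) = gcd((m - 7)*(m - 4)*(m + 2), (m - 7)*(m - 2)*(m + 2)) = m^2 - 5*m - 14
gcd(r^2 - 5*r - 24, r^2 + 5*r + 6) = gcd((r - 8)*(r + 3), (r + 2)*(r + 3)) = r + 3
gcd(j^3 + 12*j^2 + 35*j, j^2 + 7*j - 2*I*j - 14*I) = j + 7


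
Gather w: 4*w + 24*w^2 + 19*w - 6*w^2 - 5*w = 18*w^2 + 18*w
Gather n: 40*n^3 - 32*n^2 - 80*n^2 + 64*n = 40*n^3 - 112*n^2 + 64*n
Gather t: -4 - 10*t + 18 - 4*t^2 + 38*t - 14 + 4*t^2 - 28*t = 0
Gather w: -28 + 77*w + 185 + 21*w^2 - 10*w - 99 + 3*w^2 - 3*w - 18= 24*w^2 + 64*w + 40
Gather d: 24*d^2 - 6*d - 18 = 24*d^2 - 6*d - 18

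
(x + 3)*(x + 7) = x^2 + 10*x + 21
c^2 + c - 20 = (c - 4)*(c + 5)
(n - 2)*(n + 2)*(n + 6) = n^3 + 6*n^2 - 4*n - 24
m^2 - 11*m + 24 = (m - 8)*(m - 3)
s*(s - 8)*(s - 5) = s^3 - 13*s^2 + 40*s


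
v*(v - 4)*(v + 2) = v^3 - 2*v^2 - 8*v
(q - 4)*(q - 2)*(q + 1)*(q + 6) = q^4 + q^3 - 28*q^2 + 20*q + 48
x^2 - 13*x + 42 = (x - 7)*(x - 6)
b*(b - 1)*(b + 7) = b^3 + 6*b^2 - 7*b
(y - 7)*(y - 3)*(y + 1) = y^3 - 9*y^2 + 11*y + 21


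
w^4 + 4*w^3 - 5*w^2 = w^2*(w - 1)*(w + 5)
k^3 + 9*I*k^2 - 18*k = k*(k + 3*I)*(k + 6*I)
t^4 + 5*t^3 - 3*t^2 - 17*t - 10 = (t - 2)*(t + 1)^2*(t + 5)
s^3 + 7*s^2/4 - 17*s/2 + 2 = (s - 2)*(s - 1/4)*(s + 4)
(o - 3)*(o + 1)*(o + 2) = o^3 - 7*o - 6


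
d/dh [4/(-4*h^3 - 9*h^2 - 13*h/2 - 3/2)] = 8*(24*h^2 + 36*h + 13)/(8*h^3 + 18*h^2 + 13*h + 3)^2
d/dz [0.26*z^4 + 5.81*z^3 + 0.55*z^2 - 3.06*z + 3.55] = 1.04*z^3 + 17.43*z^2 + 1.1*z - 3.06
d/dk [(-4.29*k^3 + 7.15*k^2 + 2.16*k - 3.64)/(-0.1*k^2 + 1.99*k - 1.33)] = (0.429*k^4 - 17.0742*k^3 + 31.5616*k^2 - 19.747*k + 4.3708)/(0.01*k^4 - 0.398*k^3 + 4.2261*k^2 - 5.2934*k + 1.7689)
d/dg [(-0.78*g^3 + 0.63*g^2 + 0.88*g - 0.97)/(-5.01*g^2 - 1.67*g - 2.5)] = (3.9078*g^4 + 2.6052*g^3 + 9.2067*g^2 - 12.8694*g - 3.8199)/(25.1001*g^4 + 16.7334*g^3 + 27.8389*g^2 + 8.35*g + 6.25)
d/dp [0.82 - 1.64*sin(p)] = -1.64*cos(p)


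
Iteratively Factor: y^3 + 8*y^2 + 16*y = (y)*(y^2 + 8*y + 16) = y*(y + 4)*(y + 4)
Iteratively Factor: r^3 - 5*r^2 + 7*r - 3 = (r - 3)*(r^2 - 2*r + 1) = (r - 3)*(r - 1)*(r - 1)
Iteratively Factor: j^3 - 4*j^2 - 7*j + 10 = (j - 1)*(j^2 - 3*j - 10) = (j - 1)*(j + 2)*(j - 5)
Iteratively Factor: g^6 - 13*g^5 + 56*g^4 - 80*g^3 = (g)*(g^5 - 13*g^4 + 56*g^3 - 80*g^2) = g^2*(g^4 - 13*g^3 + 56*g^2 - 80*g) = g^2*(g - 4)*(g^3 - 9*g^2 + 20*g) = g^2*(g - 4)^2*(g^2 - 5*g) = g^3*(g - 4)^2*(g - 5)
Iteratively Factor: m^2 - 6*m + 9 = (m - 3)*(m - 3)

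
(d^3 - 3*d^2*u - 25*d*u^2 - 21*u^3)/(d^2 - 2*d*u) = (d^3 - 3*d^2*u - 25*d*u^2 - 21*u^3)/(d*(d - 2*u))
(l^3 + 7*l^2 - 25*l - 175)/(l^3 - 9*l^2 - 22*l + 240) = (l^2 + 2*l - 35)/(l^2 - 14*l + 48)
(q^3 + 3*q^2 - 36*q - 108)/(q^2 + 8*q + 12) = (q^2 - 3*q - 18)/(q + 2)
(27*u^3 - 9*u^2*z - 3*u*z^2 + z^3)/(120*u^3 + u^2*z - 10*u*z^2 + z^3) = (9*u^2 - 6*u*z + z^2)/(40*u^2 - 13*u*z + z^2)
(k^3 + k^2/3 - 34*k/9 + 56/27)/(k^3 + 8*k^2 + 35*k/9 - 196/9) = (k - 2/3)/(k + 7)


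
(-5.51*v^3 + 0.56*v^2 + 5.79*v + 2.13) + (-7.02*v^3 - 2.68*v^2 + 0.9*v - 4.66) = -12.53*v^3 - 2.12*v^2 + 6.69*v - 2.53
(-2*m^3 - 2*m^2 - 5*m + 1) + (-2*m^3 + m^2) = -4*m^3 - m^2 - 5*m + 1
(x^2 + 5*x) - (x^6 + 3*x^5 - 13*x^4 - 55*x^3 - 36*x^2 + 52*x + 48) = -x^6 - 3*x^5 + 13*x^4 + 55*x^3 + 37*x^2 - 47*x - 48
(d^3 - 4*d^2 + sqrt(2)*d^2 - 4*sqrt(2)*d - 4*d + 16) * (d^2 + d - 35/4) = d^5 - 3*d^4 + sqrt(2)*d^4 - 67*d^3/4 - 3*sqrt(2)*d^3 - 51*sqrt(2)*d^2/4 + 47*d^2 + 35*sqrt(2)*d + 51*d - 140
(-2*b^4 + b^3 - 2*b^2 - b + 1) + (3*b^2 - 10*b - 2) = -2*b^4 + b^3 + b^2 - 11*b - 1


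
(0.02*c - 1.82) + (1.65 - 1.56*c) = -1.54*c - 0.17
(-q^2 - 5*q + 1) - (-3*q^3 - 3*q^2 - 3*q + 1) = 3*q^3 + 2*q^2 - 2*q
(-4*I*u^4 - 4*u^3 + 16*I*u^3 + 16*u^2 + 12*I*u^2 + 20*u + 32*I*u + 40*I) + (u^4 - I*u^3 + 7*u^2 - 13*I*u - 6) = u^4 - 4*I*u^4 - 4*u^3 + 15*I*u^3 + 23*u^2 + 12*I*u^2 + 20*u + 19*I*u - 6 + 40*I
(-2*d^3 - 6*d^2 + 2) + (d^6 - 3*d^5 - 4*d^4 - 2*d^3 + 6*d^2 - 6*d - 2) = d^6 - 3*d^5 - 4*d^4 - 4*d^3 - 6*d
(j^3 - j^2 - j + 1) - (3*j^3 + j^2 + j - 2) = -2*j^3 - 2*j^2 - 2*j + 3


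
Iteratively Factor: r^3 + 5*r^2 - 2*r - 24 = (r + 4)*(r^2 + r - 6) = (r + 3)*(r + 4)*(r - 2)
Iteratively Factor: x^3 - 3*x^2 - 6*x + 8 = (x + 2)*(x^2 - 5*x + 4) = (x - 4)*(x + 2)*(x - 1)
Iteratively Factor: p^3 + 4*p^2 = (p)*(p^2 + 4*p) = p^2*(p + 4)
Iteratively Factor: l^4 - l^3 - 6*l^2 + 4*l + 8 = (l + 1)*(l^3 - 2*l^2 - 4*l + 8) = (l - 2)*(l + 1)*(l^2 - 4) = (l - 2)^2*(l + 1)*(l + 2)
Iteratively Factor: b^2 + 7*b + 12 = (b + 4)*(b + 3)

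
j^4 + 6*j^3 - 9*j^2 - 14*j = j*(j - 2)*(j + 1)*(j + 7)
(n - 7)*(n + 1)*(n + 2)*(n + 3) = n^4 - n^3 - 31*n^2 - 71*n - 42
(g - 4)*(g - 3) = g^2 - 7*g + 12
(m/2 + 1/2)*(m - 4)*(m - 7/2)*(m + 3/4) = m^4/2 - 23*m^3/8 + 13*m^2/16 + 151*m/16 + 21/4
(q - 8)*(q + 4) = q^2 - 4*q - 32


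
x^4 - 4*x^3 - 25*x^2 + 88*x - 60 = (x - 6)*(x - 2)*(x - 1)*(x + 5)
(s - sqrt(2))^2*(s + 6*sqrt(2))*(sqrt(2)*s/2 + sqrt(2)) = sqrt(2)*s^4/2 + sqrt(2)*s^3 + 4*s^3 - 11*sqrt(2)*s^2 + 8*s^2 - 22*sqrt(2)*s + 12*s + 24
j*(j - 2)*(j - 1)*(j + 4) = j^4 + j^3 - 10*j^2 + 8*j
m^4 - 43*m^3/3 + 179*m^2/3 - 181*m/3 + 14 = (m - 7)*(m - 6)*(m - 1)*(m - 1/3)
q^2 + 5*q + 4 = (q + 1)*(q + 4)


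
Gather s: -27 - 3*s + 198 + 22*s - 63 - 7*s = 12*s + 108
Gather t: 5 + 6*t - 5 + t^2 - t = t^2 + 5*t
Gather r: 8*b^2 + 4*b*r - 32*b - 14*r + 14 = 8*b^2 - 32*b + r*(4*b - 14) + 14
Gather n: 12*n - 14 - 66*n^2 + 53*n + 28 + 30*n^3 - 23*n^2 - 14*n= 30*n^3 - 89*n^2 + 51*n + 14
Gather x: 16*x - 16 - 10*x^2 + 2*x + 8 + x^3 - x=x^3 - 10*x^2 + 17*x - 8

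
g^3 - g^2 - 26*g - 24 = (g - 6)*(g + 1)*(g + 4)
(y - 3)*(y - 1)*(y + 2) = y^3 - 2*y^2 - 5*y + 6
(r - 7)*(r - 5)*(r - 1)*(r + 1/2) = r^4 - 25*r^3/2 + 81*r^2/2 - 23*r/2 - 35/2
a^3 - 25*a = a*(a - 5)*(a + 5)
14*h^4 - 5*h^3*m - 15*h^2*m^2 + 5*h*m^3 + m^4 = (-2*h + m)*(-h + m)*(h + m)*(7*h + m)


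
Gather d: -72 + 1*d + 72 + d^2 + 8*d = d^2 + 9*d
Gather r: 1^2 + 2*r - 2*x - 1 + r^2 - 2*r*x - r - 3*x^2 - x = r^2 + r*(1 - 2*x) - 3*x^2 - 3*x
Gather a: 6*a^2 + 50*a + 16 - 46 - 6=6*a^2 + 50*a - 36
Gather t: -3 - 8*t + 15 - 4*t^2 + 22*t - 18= -4*t^2 + 14*t - 6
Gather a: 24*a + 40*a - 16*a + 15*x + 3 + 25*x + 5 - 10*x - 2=48*a + 30*x + 6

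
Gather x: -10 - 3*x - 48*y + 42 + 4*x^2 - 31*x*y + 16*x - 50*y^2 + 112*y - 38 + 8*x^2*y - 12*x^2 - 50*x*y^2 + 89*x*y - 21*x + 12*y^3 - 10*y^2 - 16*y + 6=x^2*(8*y - 8) + x*(-50*y^2 + 58*y - 8) + 12*y^3 - 60*y^2 + 48*y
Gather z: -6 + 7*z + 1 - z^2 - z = -z^2 + 6*z - 5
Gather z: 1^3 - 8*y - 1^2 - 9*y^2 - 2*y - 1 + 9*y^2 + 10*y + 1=0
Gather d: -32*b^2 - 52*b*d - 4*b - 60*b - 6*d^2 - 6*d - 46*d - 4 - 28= -32*b^2 - 64*b - 6*d^2 + d*(-52*b - 52) - 32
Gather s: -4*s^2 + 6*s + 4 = -4*s^2 + 6*s + 4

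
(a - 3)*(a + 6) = a^2 + 3*a - 18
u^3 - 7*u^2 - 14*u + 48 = (u - 8)*(u - 2)*(u + 3)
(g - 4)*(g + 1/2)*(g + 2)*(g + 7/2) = g^4 + 2*g^3 - 57*g^2/4 - 71*g/2 - 14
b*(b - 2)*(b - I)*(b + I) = b^4 - 2*b^3 + b^2 - 2*b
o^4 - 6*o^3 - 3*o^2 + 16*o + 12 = (o - 6)*(o - 2)*(o + 1)^2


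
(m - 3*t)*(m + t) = m^2 - 2*m*t - 3*t^2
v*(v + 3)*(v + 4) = v^3 + 7*v^2 + 12*v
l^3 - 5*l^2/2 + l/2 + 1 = (l - 2)*(l - 1)*(l + 1/2)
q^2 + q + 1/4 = (q + 1/2)^2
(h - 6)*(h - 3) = h^2 - 9*h + 18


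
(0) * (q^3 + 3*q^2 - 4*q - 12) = 0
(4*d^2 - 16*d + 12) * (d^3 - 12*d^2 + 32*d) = 4*d^5 - 64*d^4 + 332*d^3 - 656*d^2 + 384*d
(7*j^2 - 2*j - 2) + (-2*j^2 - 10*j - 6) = 5*j^2 - 12*j - 8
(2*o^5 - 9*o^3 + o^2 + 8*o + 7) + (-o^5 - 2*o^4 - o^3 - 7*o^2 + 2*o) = o^5 - 2*o^4 - 10*o^3 - 6*o^2 + 10*o + 7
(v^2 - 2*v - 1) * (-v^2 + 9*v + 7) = -v^4 + 11*v^3 - 10*v^2 - 23*v - 7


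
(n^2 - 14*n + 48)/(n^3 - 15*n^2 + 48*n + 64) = (n - 6)/(n^2 - 7*n - 8)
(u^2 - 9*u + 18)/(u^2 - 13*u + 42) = (u - 3)/(u - 7)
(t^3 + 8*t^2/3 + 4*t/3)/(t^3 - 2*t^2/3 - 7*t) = (3*t^2 + 8*t + 4)/(3*t^2 - 2*t - 21)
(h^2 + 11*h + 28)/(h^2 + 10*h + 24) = (h + 7)/(h + 6)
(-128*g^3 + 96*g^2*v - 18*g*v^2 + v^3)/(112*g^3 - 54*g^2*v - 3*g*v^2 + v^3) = (-8*g + v)/(7*g + v)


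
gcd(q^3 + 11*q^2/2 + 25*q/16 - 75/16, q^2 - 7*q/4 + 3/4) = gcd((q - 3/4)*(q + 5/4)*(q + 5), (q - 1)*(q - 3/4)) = q - 3/4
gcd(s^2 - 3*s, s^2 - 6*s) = s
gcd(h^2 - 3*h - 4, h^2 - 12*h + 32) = h - 4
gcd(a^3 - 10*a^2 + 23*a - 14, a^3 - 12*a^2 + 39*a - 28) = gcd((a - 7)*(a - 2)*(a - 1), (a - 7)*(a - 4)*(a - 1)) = a^2 - 8*a + 7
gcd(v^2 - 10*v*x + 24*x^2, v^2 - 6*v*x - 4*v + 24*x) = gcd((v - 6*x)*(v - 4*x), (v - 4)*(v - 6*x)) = -v + 6*x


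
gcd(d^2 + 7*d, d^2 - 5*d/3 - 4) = 1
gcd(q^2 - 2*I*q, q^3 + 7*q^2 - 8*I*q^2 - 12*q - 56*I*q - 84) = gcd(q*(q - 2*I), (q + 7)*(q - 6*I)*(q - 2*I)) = q - 2*I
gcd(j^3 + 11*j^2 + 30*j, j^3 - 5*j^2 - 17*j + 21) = 1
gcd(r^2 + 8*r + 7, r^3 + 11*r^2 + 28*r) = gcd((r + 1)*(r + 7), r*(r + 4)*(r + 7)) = r + 7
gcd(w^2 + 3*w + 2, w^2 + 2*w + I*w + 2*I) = w + 2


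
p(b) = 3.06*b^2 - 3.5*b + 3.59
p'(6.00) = 33.22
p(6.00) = 92.75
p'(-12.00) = -76.94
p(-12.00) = 486.23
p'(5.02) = 27.22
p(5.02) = 63.13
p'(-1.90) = -15.13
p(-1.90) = 21.29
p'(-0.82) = -8.52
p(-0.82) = 8.52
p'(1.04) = 2.86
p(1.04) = 3.26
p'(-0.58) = -7.05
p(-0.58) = 6.65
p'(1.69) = 6.84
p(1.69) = 6.41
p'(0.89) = 1.95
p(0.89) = 2.90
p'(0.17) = -2.46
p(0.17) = 3.08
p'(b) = 6.12*b - 3.5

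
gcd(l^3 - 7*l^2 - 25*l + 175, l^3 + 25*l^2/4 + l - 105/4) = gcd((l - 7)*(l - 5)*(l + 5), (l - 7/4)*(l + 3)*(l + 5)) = l + 5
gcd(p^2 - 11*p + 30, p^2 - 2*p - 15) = p - 5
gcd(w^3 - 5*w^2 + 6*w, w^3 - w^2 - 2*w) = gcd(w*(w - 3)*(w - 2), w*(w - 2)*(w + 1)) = w^2 - 2*w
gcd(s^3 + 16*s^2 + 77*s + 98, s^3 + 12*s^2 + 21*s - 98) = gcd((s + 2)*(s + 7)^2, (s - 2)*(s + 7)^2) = s^2 + 14*s + 49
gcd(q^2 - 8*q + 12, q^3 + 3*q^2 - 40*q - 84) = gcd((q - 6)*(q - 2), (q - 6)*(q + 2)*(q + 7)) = q - 6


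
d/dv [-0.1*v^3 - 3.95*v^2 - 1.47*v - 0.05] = -0.3*v^2 - 7.9*v - 1.47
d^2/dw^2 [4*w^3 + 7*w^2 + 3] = 24*w + 14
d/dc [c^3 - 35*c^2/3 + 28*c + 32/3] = 3*c^2 - 70*c/3 + 28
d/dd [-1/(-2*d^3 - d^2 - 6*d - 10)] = 2*(-3*d^2 - d - 3)/(2*d^3 + d^2 + 6*d + 10)^2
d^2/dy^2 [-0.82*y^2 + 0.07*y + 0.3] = -1.64000000000000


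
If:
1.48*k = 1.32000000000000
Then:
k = 0.89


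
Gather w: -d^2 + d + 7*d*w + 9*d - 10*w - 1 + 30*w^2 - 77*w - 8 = -d^2 + 10*d + 30*w^2 + w*(7*d - 87) - 9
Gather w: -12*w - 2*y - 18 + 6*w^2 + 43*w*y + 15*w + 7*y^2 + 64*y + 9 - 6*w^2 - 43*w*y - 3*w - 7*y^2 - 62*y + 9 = 0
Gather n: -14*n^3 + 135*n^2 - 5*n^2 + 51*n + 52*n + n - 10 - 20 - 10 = -14*n^3 + 130*n^2 + 104*n - 40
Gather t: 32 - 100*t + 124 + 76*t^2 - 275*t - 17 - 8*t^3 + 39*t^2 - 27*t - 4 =-8*t^3 + 115*t^2 - 402*t + 135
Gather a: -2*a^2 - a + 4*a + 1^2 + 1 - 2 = -2*a^2 + 3*a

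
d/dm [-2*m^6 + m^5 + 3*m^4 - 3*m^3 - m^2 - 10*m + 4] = -12*m^5 + 5*m^4 + 12*m^3 - 9*m^2 - 2*m - 10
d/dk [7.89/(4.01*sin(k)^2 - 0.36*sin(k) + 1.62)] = (2.8404 - 63.2778*sin(k))*cos(k)/(4.01*sin(k)^2 - 0.36*sin(k) + 1.62)^2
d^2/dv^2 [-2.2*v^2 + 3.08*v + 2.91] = -4.40000000000000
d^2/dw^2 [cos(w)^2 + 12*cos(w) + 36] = -12*cos(w) - 2*cos(2*w)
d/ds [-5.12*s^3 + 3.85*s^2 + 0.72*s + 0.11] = -15.36*s^2 + 7.7*s + 0.72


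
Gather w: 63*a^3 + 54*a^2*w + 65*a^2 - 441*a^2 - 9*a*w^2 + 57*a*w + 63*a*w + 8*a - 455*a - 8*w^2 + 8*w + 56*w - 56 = 63*a^3 - 376*a^2 - 447*a + w^2*(-9*a - 8) + w*(54*a^2 + 120*a + 64) - 56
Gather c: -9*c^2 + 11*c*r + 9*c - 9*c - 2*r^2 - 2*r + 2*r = -9*c^2 + 11*c*r - 2*r^2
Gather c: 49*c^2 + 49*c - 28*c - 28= 49*c^2 + 21*c - 28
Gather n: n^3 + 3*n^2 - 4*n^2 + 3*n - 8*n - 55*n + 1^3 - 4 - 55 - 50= n^3 - n^2 - 60*n - 108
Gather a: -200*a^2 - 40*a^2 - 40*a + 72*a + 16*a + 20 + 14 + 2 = -240*a^2 + 48*a + 36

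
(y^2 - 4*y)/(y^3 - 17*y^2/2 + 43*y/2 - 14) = 2*y/(2*y^2 - 9*y + 7)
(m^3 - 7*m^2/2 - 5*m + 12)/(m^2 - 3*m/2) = m - 2 - 8/m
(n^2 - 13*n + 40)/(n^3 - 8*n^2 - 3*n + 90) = (n - 8)/(n^2 - 3*n - 18)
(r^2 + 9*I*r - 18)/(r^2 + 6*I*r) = (r + 3*I)/r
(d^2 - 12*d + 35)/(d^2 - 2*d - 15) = (d - 7)/(d + 3)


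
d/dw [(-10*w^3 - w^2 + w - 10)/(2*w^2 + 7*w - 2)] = (-20*w^4 - 140*w^3 + 51*w^2 + 44*w + 68)/(4*w^4 + 28*w^3 + 41*w^2 - 28*w + 4)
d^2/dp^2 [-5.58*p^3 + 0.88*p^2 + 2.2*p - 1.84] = 1.76 - 33.48*p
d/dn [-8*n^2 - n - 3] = -16*n - 1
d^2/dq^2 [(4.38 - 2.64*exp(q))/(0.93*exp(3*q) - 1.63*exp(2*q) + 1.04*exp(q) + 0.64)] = (-9.13334399999999*exp(6*q) + 46.100286*exp(5*q) - 69.836646*exp(4*q) + 70.973496*exp(3*q) - 62.262*exp(2*q) + 24.771456*exp(q) - 3.996672)*exp(q)/(0.804357*exp(9*q) - 4.229361*exp(8*q) + 10.111239*exp(7*q) - 12.129355*exp(6*q) + 5.486136*exp(5*q) + 3.526272*exp(4*q) - 4.24192*exp(3*q) + 0.0737280000000005*exp(2*q) + 1.277952*exp(q) + 0.262144)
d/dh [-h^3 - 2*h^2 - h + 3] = -3*h^2 - 4*h - 1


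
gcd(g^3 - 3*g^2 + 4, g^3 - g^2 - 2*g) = g^2 - g - 2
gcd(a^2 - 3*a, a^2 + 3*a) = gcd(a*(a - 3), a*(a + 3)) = a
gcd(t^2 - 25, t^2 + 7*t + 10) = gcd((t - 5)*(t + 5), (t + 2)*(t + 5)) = t + 5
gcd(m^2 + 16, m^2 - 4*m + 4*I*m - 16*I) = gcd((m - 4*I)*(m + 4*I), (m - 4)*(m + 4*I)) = m + 4*I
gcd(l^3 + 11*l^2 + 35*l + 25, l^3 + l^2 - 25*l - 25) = l^2 + 6*l + 5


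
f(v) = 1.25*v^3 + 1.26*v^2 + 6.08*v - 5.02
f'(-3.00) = 32.27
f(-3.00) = -45.67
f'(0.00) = 6.08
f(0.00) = -5.02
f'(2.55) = 36.89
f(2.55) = 39.40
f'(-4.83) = 81.39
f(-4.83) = -145.84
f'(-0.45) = 5.71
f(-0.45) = -7.61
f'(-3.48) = 42.72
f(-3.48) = -63.60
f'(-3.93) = 54.09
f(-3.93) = -85.33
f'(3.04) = 48.40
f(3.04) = 60.23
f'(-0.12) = 5.83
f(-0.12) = -5.73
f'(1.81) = 22.93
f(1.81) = 17.52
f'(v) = 3.75*v^2 + 2.52*v + 6.08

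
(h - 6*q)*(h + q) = h^2 - 5*h*q - 6*q^2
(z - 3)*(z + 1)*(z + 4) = z^3 + 2*z^2 - 11*z - 12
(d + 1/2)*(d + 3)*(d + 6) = d^3 + 19*d^2/2 + 45*d/2 + 9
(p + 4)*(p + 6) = p^2 + 10*p + 24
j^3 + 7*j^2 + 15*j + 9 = (j + 1)*(j + 3)^2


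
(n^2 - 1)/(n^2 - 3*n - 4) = (n - 1)/(n - 4)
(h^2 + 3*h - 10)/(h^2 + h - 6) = (h + 5)/(h + 3)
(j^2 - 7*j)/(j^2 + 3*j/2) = 2*(j - 7)/(2*j + 3)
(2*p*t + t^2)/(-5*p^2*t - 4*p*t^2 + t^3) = (-2*p - t)/(5*p^2 + 4*p*t - t^2)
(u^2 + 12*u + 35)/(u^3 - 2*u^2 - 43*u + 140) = (u + 5)/(u^2 - 9*u + 20)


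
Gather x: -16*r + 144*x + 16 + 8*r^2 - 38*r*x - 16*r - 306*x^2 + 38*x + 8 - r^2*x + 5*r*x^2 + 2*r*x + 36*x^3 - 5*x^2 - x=8*r^2 - 32*r + 36*x^3 + x^2*(5*r - 311) + x*(-r^2 - 36*r + 181) + 24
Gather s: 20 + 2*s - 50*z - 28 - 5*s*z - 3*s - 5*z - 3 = s*(-5*z - 1) - 55*z - 11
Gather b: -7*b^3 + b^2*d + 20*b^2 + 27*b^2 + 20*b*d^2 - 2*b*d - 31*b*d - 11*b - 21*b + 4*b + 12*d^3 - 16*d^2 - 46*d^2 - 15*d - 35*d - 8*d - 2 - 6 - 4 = -7*b^3 + b^2*(d + 47) + b*(20*d^2 - 33*d - 28) + 12*d^3 - 62*d^2 - 58*d - 12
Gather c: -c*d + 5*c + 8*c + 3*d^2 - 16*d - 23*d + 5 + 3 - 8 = c*(13 - d) + 3*d^2 - 39*d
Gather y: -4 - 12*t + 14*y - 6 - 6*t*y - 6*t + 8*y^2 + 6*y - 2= -18*t + 8*y^2 + y*(20 - 6*t) - 12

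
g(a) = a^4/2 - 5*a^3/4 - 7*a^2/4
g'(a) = 2*a^3 - 15*a^2/4 - 7*a/2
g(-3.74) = 138.74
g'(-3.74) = -143.99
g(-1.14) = 0.42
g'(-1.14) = -3.85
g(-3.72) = 135.88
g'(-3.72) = -141.83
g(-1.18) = 0.59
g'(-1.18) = -4.38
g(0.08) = -0.01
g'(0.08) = -0.30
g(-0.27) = -0.10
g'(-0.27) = 0.63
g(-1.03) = 0.07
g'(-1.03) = -2.56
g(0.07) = -0.01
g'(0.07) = -0.26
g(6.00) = 315.00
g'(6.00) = 276.00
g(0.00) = 0.00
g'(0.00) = 0.00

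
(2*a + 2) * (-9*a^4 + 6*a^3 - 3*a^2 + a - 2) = -18*a^5 - 6*a^4 + 6*a^3 - 4*a^2 - 2*a - 4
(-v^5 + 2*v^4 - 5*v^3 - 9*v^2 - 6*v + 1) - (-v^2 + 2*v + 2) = -v^5 + 2*v^4 - 5*v^3 - 8*v^2 - 8*v - 1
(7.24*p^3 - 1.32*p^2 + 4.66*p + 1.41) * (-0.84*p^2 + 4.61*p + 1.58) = -6.0816*p^5 + 34.4852*p^4 + 1.4396*p^3 + 18.2126*p^2 + 13.8629*p + 2.2278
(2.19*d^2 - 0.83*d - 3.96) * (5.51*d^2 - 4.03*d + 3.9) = 12.0669*d^4 - 13.399*d^3 - 9.9337*d^2 + 12.7218*d - 15.444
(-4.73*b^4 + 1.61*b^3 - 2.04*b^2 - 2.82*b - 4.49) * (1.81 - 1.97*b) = 9.3181*b^5 - 11.733*b^4 + 6.9329*b^3 + 1.863*b^2 + 3.7411*b - 8.1269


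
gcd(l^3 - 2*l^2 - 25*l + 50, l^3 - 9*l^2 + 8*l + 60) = l - 5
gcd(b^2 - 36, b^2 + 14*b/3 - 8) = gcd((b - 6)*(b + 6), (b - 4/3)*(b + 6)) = b + 6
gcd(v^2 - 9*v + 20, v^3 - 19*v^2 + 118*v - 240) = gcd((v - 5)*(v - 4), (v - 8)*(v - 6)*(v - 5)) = v - 5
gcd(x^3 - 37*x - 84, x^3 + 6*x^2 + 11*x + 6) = x + 3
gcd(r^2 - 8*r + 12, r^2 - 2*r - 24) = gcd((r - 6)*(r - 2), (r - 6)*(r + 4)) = r - 6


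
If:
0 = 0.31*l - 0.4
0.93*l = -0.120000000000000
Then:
No Solution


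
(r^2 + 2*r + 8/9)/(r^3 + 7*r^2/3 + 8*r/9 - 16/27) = 3*(3*r + 2)/(9*r^2 + 9*r - 4)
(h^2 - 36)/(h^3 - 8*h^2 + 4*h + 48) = (h + 6)/(h^2 - 2*h - 8)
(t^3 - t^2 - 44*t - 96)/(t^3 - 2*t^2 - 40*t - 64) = (t + 3)/(t + 2)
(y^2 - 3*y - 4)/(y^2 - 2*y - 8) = (y + 1)/(y + 2)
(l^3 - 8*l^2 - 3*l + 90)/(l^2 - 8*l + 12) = (l^2 - 2*l - 15)/(l - 2)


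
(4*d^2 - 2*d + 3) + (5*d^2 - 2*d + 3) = 9*d^2 - 4*d + 6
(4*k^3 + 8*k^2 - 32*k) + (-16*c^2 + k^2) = -16*c^2 + 4*k^3 + 9*k^2 - 32*k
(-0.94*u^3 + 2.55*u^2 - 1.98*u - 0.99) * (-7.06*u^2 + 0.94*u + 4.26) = 6.6364*u^5 - 18.8866*u^4 + 12.3714*u^3 + 15.9912*u^2 - 9.3654*u - 4.2174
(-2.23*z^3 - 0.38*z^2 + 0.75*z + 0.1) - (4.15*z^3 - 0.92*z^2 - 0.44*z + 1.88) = -6.38*z^3 + 0.54*z^2 + 1.19*z - 1.78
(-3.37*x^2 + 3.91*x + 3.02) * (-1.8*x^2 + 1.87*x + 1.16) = 6.066*x^4 - 13.3399*x^3 - 2.0335*x^2 + 10.183*x + 3.5032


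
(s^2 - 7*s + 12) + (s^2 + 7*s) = 2*s^2 + 12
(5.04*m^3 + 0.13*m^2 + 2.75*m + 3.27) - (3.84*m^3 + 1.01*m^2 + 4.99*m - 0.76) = 1.2*m^3 - 0.88*m^2 - 2.24*m + 4.03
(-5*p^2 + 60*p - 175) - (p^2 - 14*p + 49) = -6*p^2 + 74*p - 224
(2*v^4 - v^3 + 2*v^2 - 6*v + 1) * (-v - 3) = -2*v^5 - 5*v^4 + v^3 + 17*v - 3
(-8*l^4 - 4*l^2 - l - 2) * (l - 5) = -8*l^5 + 40*l^4 - 4*l^3 + 19*l^2 + 3*l + 10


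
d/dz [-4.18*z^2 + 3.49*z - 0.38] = 3.49 - 8.36*z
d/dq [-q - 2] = -1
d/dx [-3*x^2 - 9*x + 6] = -6*x - 9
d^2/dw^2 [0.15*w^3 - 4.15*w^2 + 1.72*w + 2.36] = 0.9*w - 8.3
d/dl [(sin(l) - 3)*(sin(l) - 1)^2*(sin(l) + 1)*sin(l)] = (5*sin(l)^4 - 16*sin(l)^3 + 6*sin(l)^2 + 8*sin(l) - 3)*cos(l)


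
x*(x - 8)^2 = x^3 - 16*x^2 + 64*x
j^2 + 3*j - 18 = (j - 3)*(j + 6)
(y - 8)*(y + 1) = y^2 - 7*y - 8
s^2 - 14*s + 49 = (s - 7)^2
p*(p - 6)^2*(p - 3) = p^4 - 15*p^3 + 72*p^2 - 108*p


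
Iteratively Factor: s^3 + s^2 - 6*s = (s)*(s^2 + s - 6) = s*(s + 3)*(s - 2)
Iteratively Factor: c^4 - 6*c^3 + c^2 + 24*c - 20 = (c + 2)*(c^3 - 8*c^2 + 17*c - 10) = (c - 2)*(c + 2)*(c^2 - 6*c + 5) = (c - 5)*(c - 2)*(c + 2)*(c - 1)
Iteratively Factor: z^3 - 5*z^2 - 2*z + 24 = (z - 4)*(z^2 - z - 6) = (z - 4)*(z - 3)*(z + 2)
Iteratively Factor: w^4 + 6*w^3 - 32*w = (w + 4)*(w^3 + 2*w^2 - 8*w) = w*(w + 4)*(w^2 + 2*w - 8) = w*(w - 2)*(w + 4)*(w + 4)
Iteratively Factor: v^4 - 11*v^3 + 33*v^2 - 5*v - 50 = (v - 5)*(v^3 - 6*v^2 + 3*v + 10) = (v - 5)^2*(v^2 - v - 2) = (v - 5)^2*(v - 2)*(v + 1)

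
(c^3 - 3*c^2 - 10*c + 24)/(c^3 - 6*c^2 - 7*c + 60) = (c - 2)/(c - 5)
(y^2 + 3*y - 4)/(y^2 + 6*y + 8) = (y - 1)/(y + 2)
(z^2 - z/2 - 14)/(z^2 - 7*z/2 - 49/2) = (z - 4)/(z - 7)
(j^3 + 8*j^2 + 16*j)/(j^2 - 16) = j*(j + 4)/(j - 4)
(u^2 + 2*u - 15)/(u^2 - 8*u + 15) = (u + 5)/(u - 5)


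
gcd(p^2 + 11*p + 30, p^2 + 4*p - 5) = p + 5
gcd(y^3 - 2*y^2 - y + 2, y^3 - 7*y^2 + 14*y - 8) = y^2 - 3*y + 2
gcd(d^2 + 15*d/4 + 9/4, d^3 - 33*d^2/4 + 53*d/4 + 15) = d + 3/4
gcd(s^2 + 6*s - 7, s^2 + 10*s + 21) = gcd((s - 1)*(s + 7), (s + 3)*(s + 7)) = s + 7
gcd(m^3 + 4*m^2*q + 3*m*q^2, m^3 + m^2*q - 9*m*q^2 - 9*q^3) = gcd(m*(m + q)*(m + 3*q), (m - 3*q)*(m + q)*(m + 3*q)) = m^2 + 4*m*q + 3*q^2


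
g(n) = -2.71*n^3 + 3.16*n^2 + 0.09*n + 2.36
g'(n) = -8.13*n^2 + 6.32*n + 0.09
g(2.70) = -27.70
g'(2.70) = -42.11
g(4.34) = -159.26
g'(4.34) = -125.61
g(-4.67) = 346.86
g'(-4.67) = -206.73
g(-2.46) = 61.61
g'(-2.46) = -64.66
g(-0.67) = 4.53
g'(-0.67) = -7.79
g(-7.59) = 1368.65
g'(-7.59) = -516.23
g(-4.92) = 401.16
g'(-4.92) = -227.80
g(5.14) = -281.70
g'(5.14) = -182.22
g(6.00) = -468.70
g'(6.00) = -254.67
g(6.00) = -468.70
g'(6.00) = -254.67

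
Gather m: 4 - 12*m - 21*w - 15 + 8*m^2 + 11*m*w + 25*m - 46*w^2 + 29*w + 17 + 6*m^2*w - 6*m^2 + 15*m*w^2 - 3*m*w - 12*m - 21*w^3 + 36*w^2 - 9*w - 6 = m^2*(6*w + 2) + m*(15*w^2 + 8*w + 1) - 21*w^3 - 10*w^2 - w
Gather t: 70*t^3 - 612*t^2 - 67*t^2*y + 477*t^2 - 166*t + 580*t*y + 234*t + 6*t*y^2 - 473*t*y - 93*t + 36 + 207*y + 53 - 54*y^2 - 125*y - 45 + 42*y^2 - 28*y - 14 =70*t^3 + t^2*(-67*y - 135) + t*(6*y^2 + 107*y - 25) - 12*y^2 + 54*y + 30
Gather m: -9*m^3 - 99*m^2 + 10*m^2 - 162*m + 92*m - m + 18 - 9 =-9*m^3 - 89*m^2 - 71*m + 9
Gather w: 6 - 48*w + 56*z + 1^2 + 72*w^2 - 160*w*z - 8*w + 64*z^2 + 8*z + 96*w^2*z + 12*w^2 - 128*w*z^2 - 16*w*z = w^2*(96*z + 84) + w*(-128*z^2 - 176*z - 56) + 64*z^2 + 64*z + 7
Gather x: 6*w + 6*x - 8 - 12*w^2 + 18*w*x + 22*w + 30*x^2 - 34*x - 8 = -12*w^2 + 28*w + 30*x^2 + x*(18*w - 28) - 16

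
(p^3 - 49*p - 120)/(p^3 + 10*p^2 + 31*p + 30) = (p - 8)/(p + 2)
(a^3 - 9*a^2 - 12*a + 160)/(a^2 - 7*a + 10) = (a^2 - 4*a - 32)/(a - 2)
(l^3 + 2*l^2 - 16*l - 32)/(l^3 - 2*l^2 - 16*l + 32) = (l + 2)/(l - 2)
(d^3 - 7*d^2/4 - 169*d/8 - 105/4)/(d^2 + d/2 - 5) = (4*d^2 - 17*d - 42)/(4*(d - 2))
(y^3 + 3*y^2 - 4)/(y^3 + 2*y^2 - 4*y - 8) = (y - 1)/(y - 2)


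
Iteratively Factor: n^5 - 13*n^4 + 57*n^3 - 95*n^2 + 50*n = (n - 2)*(n^4 - 11*n^3 + 35*n^2 - 25*n) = (n - 2)*(n - 1)*(n^3 - 10*n^2 + 25*n) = (n - 5)*(n - 2)*(n - 1)*(n^2 - 5*n) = n*(n - 5)*(n - 2)*(n - 1)*(n - 5)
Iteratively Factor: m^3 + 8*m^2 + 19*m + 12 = (m + 1)*(m^2 + 7*m + 12) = (m + 1)*(m + 4)*(m + 3)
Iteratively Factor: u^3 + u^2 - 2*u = (u)*(u^2 + u - 2) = u*(u + 2)*(u - 1)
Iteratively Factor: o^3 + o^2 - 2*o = (o - 1)*(o^2 + 2*o) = (o - 1)*(o + 2)*(o)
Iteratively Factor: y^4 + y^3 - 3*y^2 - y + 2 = (y + 2)*(y^3 - y^2 - y + 1) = (y + 1)*(y + 2)*(y^2 - 2*y + 1) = (y - 1)*(y + 1)*(y + 2)*(y - 1)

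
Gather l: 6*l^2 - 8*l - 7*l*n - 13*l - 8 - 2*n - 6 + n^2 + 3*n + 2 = 6*l^2 + l*(-7*n - 21) + n^2 + n - 12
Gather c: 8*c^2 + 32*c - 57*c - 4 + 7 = 8*c^2 - 25*c + 3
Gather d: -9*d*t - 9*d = d*(-9*t - 9)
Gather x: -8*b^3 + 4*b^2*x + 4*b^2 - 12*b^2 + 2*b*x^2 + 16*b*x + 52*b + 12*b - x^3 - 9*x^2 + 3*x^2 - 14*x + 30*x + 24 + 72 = -8*b^3 - 8*b^2 + 64*b - x^3 + x^2*(2*b - 6) + x*(4*b^2 + 16*b + 16) + 96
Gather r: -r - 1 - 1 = -r - 2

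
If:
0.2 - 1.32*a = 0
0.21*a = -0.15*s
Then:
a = 0.15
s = -0.21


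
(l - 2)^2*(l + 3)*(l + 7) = l^4 + 6*l^3 - 15*l^2 - 44*l + 84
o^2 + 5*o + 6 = (o + 2)*(o + 3)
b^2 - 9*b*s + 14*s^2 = (b - 7*s)*(b - 2*s)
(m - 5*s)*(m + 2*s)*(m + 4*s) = m^3 + m^2*s - 22*m*s^2 - 40*s^3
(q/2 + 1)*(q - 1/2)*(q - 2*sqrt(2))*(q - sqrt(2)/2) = q^4/2 - 5*sqrt(2)*q^3/4 + 3*q^3/4 - 15*sqrt(2)*q^2/8 + q^2/2 + 3*q/2 + 5*sqrt(2)*q/4 - 1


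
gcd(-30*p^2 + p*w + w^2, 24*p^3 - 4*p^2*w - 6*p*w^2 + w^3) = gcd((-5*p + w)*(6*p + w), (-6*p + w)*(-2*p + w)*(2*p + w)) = 1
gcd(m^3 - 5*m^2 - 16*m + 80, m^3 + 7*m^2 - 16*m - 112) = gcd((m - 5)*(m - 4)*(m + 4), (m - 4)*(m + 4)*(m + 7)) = m^2 - 16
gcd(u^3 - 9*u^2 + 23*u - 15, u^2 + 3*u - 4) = u - 1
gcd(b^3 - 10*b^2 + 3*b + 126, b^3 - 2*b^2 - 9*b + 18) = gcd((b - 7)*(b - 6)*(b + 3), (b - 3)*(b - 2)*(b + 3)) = b + 3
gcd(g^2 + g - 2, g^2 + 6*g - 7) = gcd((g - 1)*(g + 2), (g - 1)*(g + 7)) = g - 1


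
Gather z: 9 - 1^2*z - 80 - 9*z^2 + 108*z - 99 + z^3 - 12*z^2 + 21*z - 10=z^3 - 21*z^2 + 128*z - 180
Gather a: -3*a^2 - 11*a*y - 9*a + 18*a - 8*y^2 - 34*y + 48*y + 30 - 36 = -3*a^2 + a*(9 - 11*y) - 8*y^2 + 14*y - 6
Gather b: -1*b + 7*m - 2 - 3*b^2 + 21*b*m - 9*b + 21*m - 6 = -3*b^2 + b*(21*m - 10) + 28*m - 8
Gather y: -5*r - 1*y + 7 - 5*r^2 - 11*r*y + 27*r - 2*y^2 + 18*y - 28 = -5*r^2 + 22*r - 2*y^2 + y*(17 - 11*r) - 21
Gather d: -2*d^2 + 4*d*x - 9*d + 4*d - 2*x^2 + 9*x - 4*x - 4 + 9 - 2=-2*d^2 + d*(4*x - 5) - 2*x^2 + 5*x + 3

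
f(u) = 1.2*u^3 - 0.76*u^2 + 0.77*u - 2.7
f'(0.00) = 0.77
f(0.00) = -2.70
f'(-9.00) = 306.05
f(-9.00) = -945.99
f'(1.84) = 10.16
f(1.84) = 3.62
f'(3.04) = 29.42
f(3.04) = 26.33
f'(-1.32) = 9.05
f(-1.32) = -7.80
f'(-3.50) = 50.19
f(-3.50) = -66.16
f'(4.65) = 71.54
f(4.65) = 105.10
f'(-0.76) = 4.00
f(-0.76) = -4.25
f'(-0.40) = 1.95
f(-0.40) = -3.21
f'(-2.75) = 32.18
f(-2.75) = -35.52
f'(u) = 3.6*u^2 - 1.52*u + 0.77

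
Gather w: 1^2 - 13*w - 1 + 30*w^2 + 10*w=30*w^2 - 3*w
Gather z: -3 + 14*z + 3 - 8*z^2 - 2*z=-8*z^2 + 12*z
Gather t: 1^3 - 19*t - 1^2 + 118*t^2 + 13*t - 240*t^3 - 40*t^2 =-240*t^3 + 78*t^2 - 6*t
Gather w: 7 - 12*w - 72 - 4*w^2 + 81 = -4*w^2 - 12*w + 16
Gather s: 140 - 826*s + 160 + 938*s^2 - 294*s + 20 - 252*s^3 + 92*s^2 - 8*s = -252*s^3 + 1030*s^2 - 1128*s + 320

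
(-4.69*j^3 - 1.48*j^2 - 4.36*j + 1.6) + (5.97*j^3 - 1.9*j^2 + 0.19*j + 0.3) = 1.28*j^3 - 3.38*j^2 - 4.17*j + 1.9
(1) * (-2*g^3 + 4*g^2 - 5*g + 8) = -2*g^3 + 4*g^2 - 5*g + 8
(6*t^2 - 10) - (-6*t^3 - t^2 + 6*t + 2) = 6*t^3 + 7*t^2 - 6*t - 12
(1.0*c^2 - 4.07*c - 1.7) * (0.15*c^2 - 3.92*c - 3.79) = 0.15*c^4 - 4.5305*c^3 + 11.9094*c^2 + 22.0893*c + 6.443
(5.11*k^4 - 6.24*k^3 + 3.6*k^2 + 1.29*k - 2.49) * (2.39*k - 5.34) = 12.2129*k^5 - 42.201*k^4 + 41.9256*k^3 - 16.1409*k^2 - 12.8397*k + 13.2966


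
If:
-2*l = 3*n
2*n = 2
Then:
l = -3/2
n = 1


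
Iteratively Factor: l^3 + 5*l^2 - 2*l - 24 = (l + 3)*(l^2 + 2*l - 8) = (l - 2)*(l + 3)*(l + 4)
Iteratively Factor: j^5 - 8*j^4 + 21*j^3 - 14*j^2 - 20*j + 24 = (j - 2)*(j^4 - 6*j^3 + 9*j^2 + 4*j - 12) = (j - 2)^2*(j^3 - 4*j^2 + j + 6) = (j - 2)^2*(j + 1)*(j^2 - 5*j + 6) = (j - 2)^3*(j + 1)*(j - 3)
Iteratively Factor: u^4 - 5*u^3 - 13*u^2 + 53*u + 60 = (u - 4)*(u^3 - u^2 - 17*u - 15) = (u - 4)*(u + 3)*(u^2 - 4*u - 5) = (u - 5)*(u - 4)*(u + 3)*(u + 1)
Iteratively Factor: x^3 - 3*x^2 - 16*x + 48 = (x + 4)*(x^2 - 7*x + 12) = (x - 4)*(x + 4)*(x - 3)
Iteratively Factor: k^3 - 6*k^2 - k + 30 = (k - 3)*(k^2 - 3*k - 10) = (k - 3)*(k + 2)*(k - 5)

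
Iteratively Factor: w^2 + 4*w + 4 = (w + 2)*(w + 2)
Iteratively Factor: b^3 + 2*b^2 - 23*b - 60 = (b - 5)*(b^2 + 7*b + 12) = (b - 5)*(b + 3)*(b + 4)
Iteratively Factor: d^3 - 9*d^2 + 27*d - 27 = (d - 3)*(d^2 - 6*d + 9) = (d - 3)^2*(d - 3)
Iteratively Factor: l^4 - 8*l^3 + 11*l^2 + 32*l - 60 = (l - 5)*(l^3 - 3*l^2 - 4*l + 12) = (l - 5)*(l - 2)*(l^2 - l - 6) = (l - 5)*(l - 2)*(l + 2)*(l - 3)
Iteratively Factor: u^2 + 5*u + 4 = (u + 1)*(u + 4)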